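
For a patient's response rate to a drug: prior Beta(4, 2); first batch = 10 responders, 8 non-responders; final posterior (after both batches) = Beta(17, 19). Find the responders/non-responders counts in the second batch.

3 responders and 9 non-responders

Because Beta–binomial updating is additive in the counts, the combined data contributed (α_post−α_prior, β_post−β_prior) successes and failures.
Total across both batches: 17−4=13 responders, 19−2=17 non-responders.
Subtract the first batch: 13−10=3 responders and 17−8=9 non-responders.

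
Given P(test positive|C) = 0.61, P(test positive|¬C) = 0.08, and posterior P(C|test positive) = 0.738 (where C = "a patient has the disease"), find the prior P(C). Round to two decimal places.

P(C) = 0.27

In odds form, posterior odds = prior odds × likelihood ratio, so prior odds = posterior odds ÷ LR.
Posterior odds = 0.738/(1−0.738) = 2.8168. LR = 0.61/0.08 = 7.6250.
Prior odds = 2.8168/7.6250 = 0.3694, so P(C) = 0.3694/(1+0.3694) ≈ 0.27.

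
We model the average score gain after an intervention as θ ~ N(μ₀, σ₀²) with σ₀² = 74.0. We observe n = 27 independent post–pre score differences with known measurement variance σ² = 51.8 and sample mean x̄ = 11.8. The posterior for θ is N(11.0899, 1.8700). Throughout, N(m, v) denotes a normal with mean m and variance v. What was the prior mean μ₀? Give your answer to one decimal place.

μ₀ = -16.3

With known observation variance, the Normal–Normal posterior has precision τ_n = τ₀ + n/σ² and mean μ_n = (τ₀μ₀ + (n/σ²)x̄)/τ_n.
Here τ₀ = 1/74.0 = 0.013514 and τ_data = 27/51.8 = 0.521236, so τ_n = 0.534750.
Rearranging for μ₀: μ₀ = (μ_n·τ_n − τ_data·x̄)/τ₀ = (11.0899·0.534750 − 0.521236·11.8) / 0.013514 = -0.220261/0.013514 ≈ -16.3.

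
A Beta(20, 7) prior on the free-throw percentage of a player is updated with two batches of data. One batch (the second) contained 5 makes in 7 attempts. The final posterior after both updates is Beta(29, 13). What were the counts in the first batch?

Sequential conjugate updates are equivalent to a single update on the pooled data, so total successes = posterior α − prior α and total failures = posterior β − prior β.
Total across both batches: 29−20=9 makes, 13−7=6 misses.
Subtract the second batch: 9−5=4 makes and 6−2=4 misses.

4 makes and 4 misses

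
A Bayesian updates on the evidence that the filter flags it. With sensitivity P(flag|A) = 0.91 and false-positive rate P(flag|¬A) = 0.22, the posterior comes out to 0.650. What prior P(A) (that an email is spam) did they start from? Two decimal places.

P(A) = 0.31

In odds form, posterior odds = prior odds × likelihood ratio, so prior odds = posterior odds ÷ LR.
Posterior odds = 0.650/(1−0.650) = 1.8571. LR = 0.91/0.22 = 4.1364.
Prior odds = 1.8571/4.1364 = 0.4490, so P(A) = 0.4490/(1+0.4490) ≈ 0.31.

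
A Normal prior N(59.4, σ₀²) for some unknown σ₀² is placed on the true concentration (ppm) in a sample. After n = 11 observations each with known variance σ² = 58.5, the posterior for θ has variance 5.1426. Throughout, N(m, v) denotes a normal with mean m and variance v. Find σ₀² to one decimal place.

σ₀² = 155.8

Posterior precision equals prior precision plus data precision: 1/σ_n² = 1/σ₀² + n/σ².
So 1/σ₀² = 1/5.1426 − 11/58.5 = 0.194454 − 0.188034 = 0.006420.
Hence σ₀² = 1/0.006420 ≈ 155.8.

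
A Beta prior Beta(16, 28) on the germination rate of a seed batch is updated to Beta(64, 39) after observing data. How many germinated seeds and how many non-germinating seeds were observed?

48 germinated seeds and 11 non-germinating seeds

A Beta(a, b) prior with s successes and f failures in binomial data gives a Beta(a+s, b+f) posterior.
Match parameters: s=64−16=48, f=39−28=11.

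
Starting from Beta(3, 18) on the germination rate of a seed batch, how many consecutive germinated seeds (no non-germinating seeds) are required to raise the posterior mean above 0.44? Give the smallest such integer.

After k germinated seeds and 0 non-germinating seeds the posterior is Beta(3+k, 18), with mean (3+k)/(3+18+k).
Set (3+k)/(21+k) > 0.44 and solve: k > (0.44·21 − 3)/(1 − 0.44) = 11.143.
The smallest integer exceeding 11.143 is 12, and checking k=12: (15)/(33) = 0.4545 > 0.44.

k = 12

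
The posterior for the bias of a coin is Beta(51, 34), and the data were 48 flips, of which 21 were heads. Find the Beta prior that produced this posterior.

Beta is conjugate to the binomial likelihood: posterior = Beta(α+s, β+f).
Subtract the data counts: 51−21=30, 34−27=7.

Beta(30, 7)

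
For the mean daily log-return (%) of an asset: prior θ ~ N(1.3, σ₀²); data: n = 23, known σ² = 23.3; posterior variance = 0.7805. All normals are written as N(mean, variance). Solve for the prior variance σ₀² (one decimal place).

σ₀² = 3.4

For the Normal–Normal model with known σ², precisions add: τ_n = τ₀ + n/σ².
So 1/σ₀² = 1/0.7805 − 23/23.3 = 1.281230 − 0.987124 = 0.294106.
Hence σ₀² = 1/0.294106 ≈ 3.4.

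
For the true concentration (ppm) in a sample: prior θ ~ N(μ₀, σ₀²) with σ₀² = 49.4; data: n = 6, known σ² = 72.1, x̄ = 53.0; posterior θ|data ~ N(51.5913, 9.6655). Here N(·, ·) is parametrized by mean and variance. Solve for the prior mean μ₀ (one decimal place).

μ₀ = 45.8

The posterior mean is a precision-weighted average: μ_n = (τ₀μ₀ + τ_data·x̄)/(τ₀+τ_data), with τ₀=1/σ₀² and τ_data=n/σ².
Here τ₀ = 1/49.4 = 0.020243 and τ_data = 6/72.1 = 0.083218, so τ_n = 0.103461.
Rearranging for μ₀: μ₀ = (μ_n·τ_n − τ_data·x̄)/τ₀ = (51.5913·0.103461 − 0.083218·53.0) / 0.020243 = 0.927133/0.020243 ≈ 45.8.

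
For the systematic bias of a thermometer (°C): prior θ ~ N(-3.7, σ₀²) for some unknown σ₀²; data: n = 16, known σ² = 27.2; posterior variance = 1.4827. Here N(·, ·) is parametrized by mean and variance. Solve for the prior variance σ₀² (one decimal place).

For the Normal–Normal model with known σ², precisions add: τ_n = τ₀ + n/σ².
So 1/σ₀² = 1/1.4827 − 16/27.2 = 0.674445 − 0.588235 = 0.086210.
Hence σ₀² = 1/0.086210 ≈ 11.6.

σ₀² = 11.6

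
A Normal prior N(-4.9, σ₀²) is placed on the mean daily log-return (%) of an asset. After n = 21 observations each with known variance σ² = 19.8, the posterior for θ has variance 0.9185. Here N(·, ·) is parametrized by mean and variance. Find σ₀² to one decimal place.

σ₀² = 35.6

Posterior precision equals prior precision plus data precision: 1/σ_n² = 1/σ₀² + n/σ².
So 1/σ₀² = 1/0.9185 − 21/19.8 = 1.088732 − 1.060606 = 0.028126.
Hence σ₀² = 1/0.028126 ≈ 35.6.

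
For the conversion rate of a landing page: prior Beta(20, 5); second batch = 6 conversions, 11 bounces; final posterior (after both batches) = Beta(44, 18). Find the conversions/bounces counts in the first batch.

Because Beta–binomial updating is additive in the counts, the combined data contributed (α_post−α_prior, β_post−β_prior) successes and failures.
Total across both batches: 44−20=24 conversions, 18−5=13 bounces.
Subtract the second batch: 24−6=18 conversions and 13−11=2 bounces.

18 conversions and 2 bounces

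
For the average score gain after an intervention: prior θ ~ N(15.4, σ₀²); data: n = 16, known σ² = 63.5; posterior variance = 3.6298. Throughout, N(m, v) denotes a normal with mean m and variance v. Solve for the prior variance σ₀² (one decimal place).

For the Normal–Normal model with known σ², precisions add: τ_n = τ₀ + n/σ².
So 1/σ₀² = 1/3.6298 − 16/63.5 = 0.275497 − 0.251969 = 0.023528.
Hence σ₀² = 1/0.023528 ≈ 42.5.

σ₀² = 42.5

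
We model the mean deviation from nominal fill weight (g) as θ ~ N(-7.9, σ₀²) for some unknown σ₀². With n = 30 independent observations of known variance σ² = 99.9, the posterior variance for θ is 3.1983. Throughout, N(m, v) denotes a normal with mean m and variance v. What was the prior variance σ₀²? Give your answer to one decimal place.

For the Normal–Normal model with known σ², precisions add: τ_n = τ₀ + n/σ².
So 1/σ₀² = 1/3.1983 − 30/99.9 = 0.312666 − 0.300300 = 0.012366.
Hence σ₀² = 1/0.012366 ≈ 80.9.

σ₀² = 80.9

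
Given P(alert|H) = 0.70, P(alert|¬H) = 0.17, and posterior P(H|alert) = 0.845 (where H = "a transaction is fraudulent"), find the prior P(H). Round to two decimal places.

P(H) = 0.57

In odds form, posterior odds = prior odds × likelihood ratio, so prior odds = posterior odds ÷ LR.
Posterior odds = 0.845/(1−0.845) = 5.4516. LR = 0.70/0.17 = 4.1176.
Prior odds = 5.4516/4.1176 = 1.3240, so P(H) = 1.3240/(1+1.3240) ≈ 0.57.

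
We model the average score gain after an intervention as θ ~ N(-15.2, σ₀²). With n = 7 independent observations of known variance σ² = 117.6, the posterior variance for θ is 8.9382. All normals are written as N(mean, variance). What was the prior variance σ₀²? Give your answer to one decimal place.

σ₀² = 19.1

Posterior precision equals prior precision plus data precision: 1/σ_n² = 1/σ₀² + n/σ².
So 1/σ₀² = 1/8.9382 − 7/117.6 = 0.111879 − 0.059524 = 0.052355.
Hence σ₀² = 1/0.052355 ≈ 19.1.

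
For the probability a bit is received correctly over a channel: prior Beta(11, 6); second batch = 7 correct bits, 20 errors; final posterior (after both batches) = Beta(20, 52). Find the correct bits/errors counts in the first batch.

Sequential conjugate updates are equivalent to a single update on the pooled data, so total successes = posterior α − prior α and total failures = posterior β − prior β.
Total across both batches: 20−11=9 correct bits, 52−6=46 errors.
Subtract the second batch: 9−7=2 correct bits and 46−20=26 errors.

2 correct bits and 26 errors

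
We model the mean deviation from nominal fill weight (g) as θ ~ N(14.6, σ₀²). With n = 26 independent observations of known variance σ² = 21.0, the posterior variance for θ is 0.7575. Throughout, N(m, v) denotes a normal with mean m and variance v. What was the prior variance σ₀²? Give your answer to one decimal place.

σ₀² = 12.2

For the Normal–Normal model with known σ², precisions add: τ_n = τ₀ + n/σ².
So 1/σ₀² = 1/0.7575 − 26/21.0 = 1.320132 − 1.238095 = 0.082037.
Hence σ₀² = 1/0.082037 ≈ 12.2.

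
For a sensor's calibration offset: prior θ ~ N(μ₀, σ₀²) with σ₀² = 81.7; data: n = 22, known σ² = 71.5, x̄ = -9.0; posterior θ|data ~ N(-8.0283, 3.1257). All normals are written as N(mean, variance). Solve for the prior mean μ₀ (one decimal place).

With known observation variance, the Normal–Normal posterior has precision τ_n = τ₀ + n/σ² and mean μ_n = (τ₀μ₀ + (n/σ²)x̄)/τ_n.
Here τ₀ = 1/81.7 = 0.012240 and τ_data = 22/71.5 = 0.307692, so τ_n = 0.319932.
Rearranging for μ₀: μ₀ = (μ_n·τ_n − τ_data·x̄)/τ₀ = (-8.0283·0.319932 − 0.307692·-9.0) / 0.012240 = 0.200718/0.012240 ≈ 16.4.

μ₀ = 16.4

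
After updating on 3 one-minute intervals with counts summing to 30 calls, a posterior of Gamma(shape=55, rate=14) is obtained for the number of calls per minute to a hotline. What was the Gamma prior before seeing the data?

Gamma(shape=25, rate=11)

A Gamma(α, β) prior (rate parametrization) on a Poisson rate with n observations summing to S gives posterior Gamma(α+S, β+n).
So α = 55 − 30 = 25 and β = 14 − 3 = 11.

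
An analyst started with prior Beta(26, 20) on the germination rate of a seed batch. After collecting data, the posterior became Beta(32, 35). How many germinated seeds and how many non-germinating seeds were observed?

6 germinated seeds and 15 non-germinating seeds

Under Beta–binomial conjugacy the posterior parameters are (α+s, β+f).
So s = 32 − 26 = 6 and f = 35 − 20 = 15.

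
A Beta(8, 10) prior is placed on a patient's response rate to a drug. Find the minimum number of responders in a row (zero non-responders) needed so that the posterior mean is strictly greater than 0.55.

After k responders and 0 non-responders the posterior is Beta(8+k, 10), with mean (8+k)/(8+10+k).
Set (8+k)/(18+k) > 0.55 and solve: k > (0.55·18 − 8)/(1 − 0.55) = 4.222.
The smallest integer exceeding 4.222 is 5, and checking k=5: (13)/(23) = 0.5652 > 0.55.

k = 5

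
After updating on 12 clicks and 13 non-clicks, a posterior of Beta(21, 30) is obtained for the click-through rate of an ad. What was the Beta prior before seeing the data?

Beta(9, 17)

A Beta(a, b) prior with s successes and f failures in binomial data gives a Beta(a+s, b+f) posterior.
So a = 21 − 12 = 9 and b = 30 − 13 = 17.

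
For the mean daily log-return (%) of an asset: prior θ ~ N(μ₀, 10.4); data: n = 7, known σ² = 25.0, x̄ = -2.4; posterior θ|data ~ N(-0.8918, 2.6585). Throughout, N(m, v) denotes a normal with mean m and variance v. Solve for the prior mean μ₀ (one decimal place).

μ₀ = 3.5

The posterior mean is a precision-weighted average: μ_n = (τ₀μ₀ + τ_data·x̄)/(τ₀+τ_data), with τ₀=1/σ₀² and τ_data=n/σ².
Here τ₀ = 1/10.4 = 0.096154 and τ_data = 7/25.0 = 0.280000, so τ_n = 0.376154.
Rearranging for μ₀: μ₀ = (μ_n·τ_n − τ_data·x̄)/τ₀ = (-0.8918·0.376154 − 0.280000·-2.4) / 0.096154 = 0.336546/0.096154 ≈ 3.5.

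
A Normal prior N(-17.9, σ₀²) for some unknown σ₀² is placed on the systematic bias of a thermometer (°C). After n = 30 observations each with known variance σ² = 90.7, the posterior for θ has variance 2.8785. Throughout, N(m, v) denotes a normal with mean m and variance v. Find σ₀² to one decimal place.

σ₀² = 60.1

For the Normal–Normal model with known σ², precisions add: τ_n = τ₀ + n/σ².
So 1/σ₀² = 1/2.8785 − 30/90.7 = 0.347403 − 0.330761 = 0.016642.
Hence σ₀² = 1/0.016642 ≈ 60.1.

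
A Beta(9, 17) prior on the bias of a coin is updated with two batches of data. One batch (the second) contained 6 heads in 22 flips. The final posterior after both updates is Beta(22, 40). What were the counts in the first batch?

Sequential conjugate updates are equivalent to a single update on the pooled data, so total successes = posterior α − prior α and total failures = posterior β − prior β.
Total across both batches: 22−9=13 heads, 40−17=23 tails.
Subtract the second batch: 13−6=7 heads and 23−16=7 tails.

7 heads and 7 tails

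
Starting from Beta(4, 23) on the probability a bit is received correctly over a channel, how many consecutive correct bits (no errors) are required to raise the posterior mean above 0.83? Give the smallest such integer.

After k correct bits and 0 errors the posterior is Beta(4+k, 23), with mean (4+k)/(4+23+k).
Set (4+k)/(27+k) > 0.83 and solve: k > (0.83·27 − 4)/(1 − 0.83) = 108.294.
The smallest integer exceeding 108.294 is 109.

k = 109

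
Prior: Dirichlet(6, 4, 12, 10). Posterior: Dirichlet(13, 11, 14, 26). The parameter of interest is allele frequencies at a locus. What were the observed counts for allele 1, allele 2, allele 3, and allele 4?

counts (7, 7, 2, 16)

For a Dirichlet(α) prior with multinomial counts c, the posterior is Dirichlet(α + c) componentwise.
Counts are posterior − prior componentwise: 13−6=7, 11−4=7, 14−12=2, 26−10=16.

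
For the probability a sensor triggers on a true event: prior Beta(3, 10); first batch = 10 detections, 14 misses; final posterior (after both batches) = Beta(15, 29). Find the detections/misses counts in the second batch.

Because Beta–binomial updating is additive in the counts, the combined data contributed (α_post−α_prior, β_post−β_prior) successes and failures.
Total across both batches: 15−3=12 detections, 29−10=19 misses.
Subtract the first batch: 12−10=2 detections and 19−14=5 misses.

2 detections and 5 misses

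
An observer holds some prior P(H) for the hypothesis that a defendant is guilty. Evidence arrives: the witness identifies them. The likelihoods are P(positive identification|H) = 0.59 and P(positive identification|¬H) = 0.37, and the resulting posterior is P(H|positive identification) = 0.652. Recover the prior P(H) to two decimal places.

In odds form, posterior odds = prior odds × likelihood ratio, so prior odds = posterior odds ÷ LR.
Posterior odds = 0.652/(1−0.652) = 1.8736. LR = 0.59/0.37 = 1.5946.
Prior odds = 1.8736/1.5946 = 1.1750, so P(H) = 1.1750/(1+1.1750) ≈ 0.54.

P(H) = 0.54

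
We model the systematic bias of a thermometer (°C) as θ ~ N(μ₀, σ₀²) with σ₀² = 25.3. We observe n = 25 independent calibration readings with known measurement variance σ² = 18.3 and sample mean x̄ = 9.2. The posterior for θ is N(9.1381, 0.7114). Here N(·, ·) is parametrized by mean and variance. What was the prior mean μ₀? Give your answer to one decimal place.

μ₀ = 7.0

With known observation variance, the Normal–Normal posterior has precision τ_n = τ₀ + n/σ² and mean μ_n = (τ₀μ₀ + (n/σ²)x̄)/τ_n.
Here τ₀ = 1/25.3 = 0.039526 and τ_data = 25/18.3 = 1.366120, so τ_n = 1.405646.
Rearranging for μ₀: μ₀ = (μ_n·τ_n − τ_data·x̄)/τ₀ = (9.1381·1.405646 − 1.366120·9.2) / 0.039526 = 0.276630/0.039526 ≈ 7.0.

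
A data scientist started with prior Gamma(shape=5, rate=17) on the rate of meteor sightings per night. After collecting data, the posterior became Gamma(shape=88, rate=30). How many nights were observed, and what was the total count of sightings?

n = 13 nights with total 83 sightings

Gamma–Poisson conjugacy: posterior shape = α + Σxᵢ, posterior rate = β + n.
Matching: Σxᵢ = 88 − 5 = 83 and n = 30 − 17 = 13.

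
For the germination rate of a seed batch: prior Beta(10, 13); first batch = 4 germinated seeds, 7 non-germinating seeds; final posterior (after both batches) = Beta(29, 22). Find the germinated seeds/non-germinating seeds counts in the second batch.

Sequential conjugate updates are equivalent to a single update on the pooled data, so total successes = posterior α − prior α and total failures = posterior β − prior β.
Total across both batches: 29−10=19 germinated seeds, 22−13=9 non-germinating seeds.
Subtract the first batch: 19−4=15 germinated seeds and 9−7=2 non-germinating seeds.

15 germinated seeds and 2 non-germinating seeds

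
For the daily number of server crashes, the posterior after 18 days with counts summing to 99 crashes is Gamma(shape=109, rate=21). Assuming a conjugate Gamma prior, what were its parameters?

Gamma–Poisson conjugacy: posterior shape = α + Σxᵢ, posterior rate = β + n.
So α = 109 − 99 = 10 and β = 21 − 18 = 3.

Gamma(shape=10, rate=3)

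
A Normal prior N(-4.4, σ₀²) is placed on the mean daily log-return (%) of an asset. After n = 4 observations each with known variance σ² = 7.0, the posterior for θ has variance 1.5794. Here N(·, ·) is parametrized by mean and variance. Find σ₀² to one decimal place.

σ₀² = 16.2

For the Normal–Normal model with known σ², precisions add: τ_n = τ₀ + n/σ².
So 1/σ₀² = 1/1.5794 − 4/7.0 = 0.633152 − 0.571429 = 0.061723.
Hence σ₀² = 1/0.061723 ≈ 16.2.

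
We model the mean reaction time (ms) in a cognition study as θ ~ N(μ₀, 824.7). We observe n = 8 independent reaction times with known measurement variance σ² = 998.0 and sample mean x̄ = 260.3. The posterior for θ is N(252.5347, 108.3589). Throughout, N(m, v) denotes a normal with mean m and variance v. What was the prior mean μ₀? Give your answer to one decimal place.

With known observation variance, the Normal–Normal posterior has precision τ_n = τ₀ + n/σ² and mean μ_n = (τ₀μ₀ + (n/σ²)x̄)/τ_n.
Here τ₀ = 1/824.7 = 0.001213 and τ_data = 8/998.0 = 0.008016, so τ_n = 0.009229.
Rearranging for μ₀: μ₀ = (μ_n·τ_n − τ_data·x̄)/τ₀ = (252.5347·0.009229 − 0.008016·260.3) / 0.001213 = 0.244078/0.001213 ≈ 201.2.

μ₀ = 201.2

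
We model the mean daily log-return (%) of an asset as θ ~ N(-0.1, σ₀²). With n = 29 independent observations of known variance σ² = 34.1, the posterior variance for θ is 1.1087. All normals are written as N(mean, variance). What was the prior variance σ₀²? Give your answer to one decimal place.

σ₀² = 19.4

Posterior precision equals prior precision plus data precision: 1/σ_n² = 1/σ₀² + n/σ².
So 1/σ₀² = 1/1.1087 − 29/34.1 = 0.901957 − 0.850440 = 0.051517.
Hence σ₀² = 1/0.051517 ≈ 19.4.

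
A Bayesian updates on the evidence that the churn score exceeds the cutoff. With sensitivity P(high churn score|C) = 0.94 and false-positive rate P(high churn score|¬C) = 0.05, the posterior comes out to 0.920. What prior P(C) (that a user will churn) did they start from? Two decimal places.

P(C) = 0.38

In odds form, posterior odds = prior odds × likelihood ratio, so prior odds = posterior odds ÷ LR.
Posterior odds = 0.920/(1−0.920) = 11.5000. LR = 0.94/0.05 = 18.8000.
Prior odds = 11.5000/18.8000 = 0.6117, so P(C) = 0.6117/(1+0.6117) ≈ 0.38.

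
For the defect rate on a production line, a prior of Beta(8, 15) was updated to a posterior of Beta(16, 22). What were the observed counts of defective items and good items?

8 defective items and 7 good items

Beta is conjugate to the binomial likelihood: posterior = Beta(α+s, β+f).
Match parameters: s=16−8=8, f=22−15=7.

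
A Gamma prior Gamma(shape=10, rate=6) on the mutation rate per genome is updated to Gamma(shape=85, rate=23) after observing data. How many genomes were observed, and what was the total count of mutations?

n = 17 genomes with total 75 mutations

A Gamma(α, β) prior (rate parametrization) on a Poisson rate with n observations summing to S gives posterior Gamma(α+S, β+n).
Matching: Σxᵢ = 85 − 10 = 75 and n = 23 − 6 = 17.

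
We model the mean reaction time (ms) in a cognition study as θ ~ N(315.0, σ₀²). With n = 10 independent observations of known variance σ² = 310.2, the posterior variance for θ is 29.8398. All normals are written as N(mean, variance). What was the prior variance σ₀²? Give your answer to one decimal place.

For the Normal–Normal model with known σ², precisions add: τ_n = τ₀ + n/σ².
So 1/σ₀² = 1/29.8398 − 10/310.2 = 0.033512 − 0.032237 = 0.001275.
Hence σ₀² = 1/0.001275 ≈ 784.3.

σ₀² = 784.3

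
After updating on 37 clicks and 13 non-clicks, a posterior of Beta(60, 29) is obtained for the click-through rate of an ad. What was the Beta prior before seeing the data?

Beta(23, 16)

Beta is conjugate to the binomial likelihood: posterior = Beta(a+s, b+f).
Subtract the data counts: 60−37=23, 29−13=16.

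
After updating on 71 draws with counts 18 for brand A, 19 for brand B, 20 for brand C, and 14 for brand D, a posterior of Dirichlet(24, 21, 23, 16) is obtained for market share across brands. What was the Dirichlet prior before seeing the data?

Dirichlet(6, 2, 3, 2)

For a Dirichlet(α) prior with multinomial counts c, the posterior is Dirichlet(α + c) componentwise.
Subtract each count from the matching posterior parameter: 24−18=6, 21−19=2, 23−20=3, 16−14=2.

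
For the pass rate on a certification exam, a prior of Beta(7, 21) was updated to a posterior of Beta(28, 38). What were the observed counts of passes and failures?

Under Beta–binomial conjugacy the posterior parameters are (a+s, b+f).
Match parameters: s=28−7=21, f=38−21=17.

21 passes and 17 failures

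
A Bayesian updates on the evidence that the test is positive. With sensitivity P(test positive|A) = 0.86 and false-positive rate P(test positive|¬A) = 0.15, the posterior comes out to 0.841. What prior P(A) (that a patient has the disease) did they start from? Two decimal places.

P(A) = 0.48

In odds form, posterior odds = prior odds × likelihood ratio, so prior odds = posterior odds ÷ LR.
Posterior odds = 0.841/(1−0.841) = 5.2893. LR = 0.86/0.15 = 5.7333.
Prior odds = 5.2893/5.7333 = 0.9226, so P(A) = 0.9226/(1+0.9226) ≈ 0.48.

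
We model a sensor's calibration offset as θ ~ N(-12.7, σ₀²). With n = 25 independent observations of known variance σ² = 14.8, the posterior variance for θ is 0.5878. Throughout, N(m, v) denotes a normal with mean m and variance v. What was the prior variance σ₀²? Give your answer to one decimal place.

Posterior precision equals prior precision plus data precision: 1/σ_n² = 1/σ₀² + n/σ².
So 1/σ₀² = 1/0.5878 − 25/14.8 = 1.701259 − 1.689189 = 0.012070.
Hence σ₀² = 1/0.012070 ≈ 82.9.

σ₀² = 82.9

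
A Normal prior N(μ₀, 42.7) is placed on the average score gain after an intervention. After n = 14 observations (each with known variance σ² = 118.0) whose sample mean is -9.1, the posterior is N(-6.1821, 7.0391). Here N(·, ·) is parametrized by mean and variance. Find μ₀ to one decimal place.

μ₀ = 8.6

With known observation variance, the Normal–Normal posterior has precision τ_n = τ₀ + n/σ² and mean μ_n = (τ₀μ₀ + (n/σ²)x̄)/τ_n.
Here τ₀ = 1/42.7 = 0.023419 and τ_data = 14/118.0 = 0.118644, so τ_n = 0.142063.
Rearranging for μ₀: μ₀ = (μ_n·τ_n − τ_data·x̄)/τ₀ = (-6.1821·0.142063 − 0.118644·-9.1) / 0.023419 = 0.201413/0.023419 ≈ 8.6.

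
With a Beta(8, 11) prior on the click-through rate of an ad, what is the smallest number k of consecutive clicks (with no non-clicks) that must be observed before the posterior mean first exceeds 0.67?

After k clicks and 0 non-clicks the posterior is Beta(8+k, 11), with mean (8+k)/(8+11+k).
Set (8+k)/(19+k) > 0.67 and solve: k > (0.67·19 − 8)/(1 − 0.67) = 14.333.
The smallest integer exceeding 14.333 is 15.

k = 15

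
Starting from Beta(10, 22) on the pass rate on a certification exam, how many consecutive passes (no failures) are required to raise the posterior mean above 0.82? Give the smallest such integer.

After k passes and 0 failures the posterior is Beta(10+k, 22), with mean (10+k)/(10+22+k).
Set (10+k)/(32+k) > 0.82 and solve: k > (0.82·32 − 10)/(1 − 0.82) = 90.222.
The smallest integer exceeding 90.222 is 91, and checking k=91: (101)/(123) = 0.8211 > 0.82.

k = 91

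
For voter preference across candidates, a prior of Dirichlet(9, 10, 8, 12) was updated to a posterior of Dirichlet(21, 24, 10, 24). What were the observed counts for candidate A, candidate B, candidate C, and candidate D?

For a Dirichlet(α) prior with multinomial counts c, the posterior is Dirichlet(α + c) componentwise.
Counts are posterior − prior componentwise: 21−9=12, 24−10=14, 10−8=2, 24−12=12.

counts (12, 14, 2, 12)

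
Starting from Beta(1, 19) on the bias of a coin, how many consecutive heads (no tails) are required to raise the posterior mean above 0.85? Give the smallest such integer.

After k heads and 0 tails the posterior is Beta(1+k, 19), with mean (1+k)/(1+19+k).
Set (1+k)/(20+k) > 0.85 and solve: k > (0.85·20 − 1)/(1 − 0.85) = 106.667.
The smallest integer exceeding 106.667 is 107, and checking k=107: (108)/(127) = 0.8504 > 0.85.

k = 107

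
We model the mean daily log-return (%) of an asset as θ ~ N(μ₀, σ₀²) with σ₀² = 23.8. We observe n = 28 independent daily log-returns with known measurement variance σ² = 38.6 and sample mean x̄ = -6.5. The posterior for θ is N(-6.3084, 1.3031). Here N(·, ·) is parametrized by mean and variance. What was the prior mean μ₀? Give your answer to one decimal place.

With known observation variance, the Normal–Normal posterior has precision τ_n = τ₀ + n/σ² and mean μ_n = (τ₀μ₀ + (n/σ²)x̄)/τ_n.
Here τ₀ = 1/23.8 = 0.042017 and τ_data = 28/38.6 = 0.725389, so τ_n = 0.767406.
Rearranging for μ₀: μ₀ = (μ_n·τ_n − τ_data·x̄)/τ₀ = (-6.3084·0.767406 − 0.725389·-6.5) / 0.042017 = -0.126076/0.042017 ≈ -3.0.

μ₀ = -3.0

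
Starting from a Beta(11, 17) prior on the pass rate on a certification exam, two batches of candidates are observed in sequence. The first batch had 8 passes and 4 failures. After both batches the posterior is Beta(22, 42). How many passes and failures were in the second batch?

Sequential conjugate updates are equivalent to a single update on the pooled data, so total successes = posterior α − prior α and total failures = posterior β − prior β.
Total across both batches: 22−11=11 passes, 42−17=25 failures.
Subtract the first batch: 11−8=3 passes and 25−4=21 failures.

3 passes and 21 failures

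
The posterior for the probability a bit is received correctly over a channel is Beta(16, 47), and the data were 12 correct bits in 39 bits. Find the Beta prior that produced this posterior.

Beta(4, 20)

A Beta(α, β) prior with s successes and f failures in binomial data gives a Beta(α+s, β+f) posterior.
Subtract the data counts: 16−12=4, 47−27=20.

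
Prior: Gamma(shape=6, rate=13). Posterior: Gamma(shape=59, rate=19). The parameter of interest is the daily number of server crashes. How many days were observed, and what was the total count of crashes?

A Gamma(α, β) prior (rate parametrization) on a Poisson rate with n observations summing to S gives posterior Gamma(α+S, β+n).
Matching: Σxᵢ = 59 − 6 = 53 and n = 19 − 13 = 6.

n = 6 days with total 53 crashes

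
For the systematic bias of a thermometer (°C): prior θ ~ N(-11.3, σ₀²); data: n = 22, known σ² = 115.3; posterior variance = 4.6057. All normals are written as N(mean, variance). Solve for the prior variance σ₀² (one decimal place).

σ₀² = 38.0

For the Normal–Normal model with known σ², precisions add: τ_n = τ₀ + n/σ².
So 1/σ₀² = 1/4.6057 − 22/115.3 = 0.217122 − 0.190807 = 0.026315.
Hence σ₀² = 1/0.026315 ≈ 38.0.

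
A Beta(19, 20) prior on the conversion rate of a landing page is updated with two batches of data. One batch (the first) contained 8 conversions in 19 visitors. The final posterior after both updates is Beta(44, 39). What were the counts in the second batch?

Sequential conjugate updates are equivalent to a single update on the pooled data, so total successes = posterior α − prior α and total failures = posterior β − prior β.
Total across both batches: 44−19=25 conversions, 39−20=19 bounces.
Subtract the first batch: 25−8=17 conversions and 19−11=8 bounces.

17 conversions and 8 bounces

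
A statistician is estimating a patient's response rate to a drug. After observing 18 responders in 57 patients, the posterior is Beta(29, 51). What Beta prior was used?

A Beta(α, β) prior with s successes and f failures in binomial data gives a Beta(α+s, β+f) posterior.
So α = 29 − 18 = 11 and β = 51 − 39 = 12.

Beta(11, 12)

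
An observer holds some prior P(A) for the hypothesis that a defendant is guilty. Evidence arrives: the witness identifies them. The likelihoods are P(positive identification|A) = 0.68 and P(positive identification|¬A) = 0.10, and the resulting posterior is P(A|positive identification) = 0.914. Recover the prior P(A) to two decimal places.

P(A) = 0.61

Bayes' rule in odds form gives O(A|E) = O(A)·[P(E|A)/P(E|¬A)], hence O(A) = O(A|E)/LR.
Posterior odds = 0.914/(1−0.914) = 10.6279. LR = 0.68/0.10 = 6.8000.
Prior odds = 10.6279/6.8000 = 1.5629, so P(A) = 1.5629/(1+1.5629) ≈ 0.61.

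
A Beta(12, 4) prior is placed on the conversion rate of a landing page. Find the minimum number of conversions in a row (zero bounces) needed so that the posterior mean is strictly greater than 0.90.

After k conversions and 0 bounces the posterior is Beta(12+k, 4), with mean (12+k)/(12+4+k).
Set (12+k)/(16+k) > 0.90 and solve: k > (0.90·16 − 12)/(1 − 0.90) = 24.000.
The smallest integer exceeding 24.000 is 25.

k = 25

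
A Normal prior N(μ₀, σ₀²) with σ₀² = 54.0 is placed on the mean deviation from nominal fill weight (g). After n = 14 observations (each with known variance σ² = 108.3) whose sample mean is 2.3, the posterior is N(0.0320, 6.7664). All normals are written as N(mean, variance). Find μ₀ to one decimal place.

The posterior mean is a precision-weighted average: μ_n = (τ₀μ₀ + τ_data·x̄)/(τ₀+τ_data), with τ₀=1/σ₀² and τ_data=n/σ².
Here τ₀ = 1/54.0 = 0.018519 and τ_data = 14/108.3 = 0.129271, so τ_n = 0.147790.
Rearranging for μ₀: μ₀ = (μ_n·τ_n − τ_data·x̄)/τ₀ = (0.0320·0.147790 − 0.129271·2.3) / 0.018519 = -0.292594/0.018519 ≈ -15.8.

μ₀ = -15.8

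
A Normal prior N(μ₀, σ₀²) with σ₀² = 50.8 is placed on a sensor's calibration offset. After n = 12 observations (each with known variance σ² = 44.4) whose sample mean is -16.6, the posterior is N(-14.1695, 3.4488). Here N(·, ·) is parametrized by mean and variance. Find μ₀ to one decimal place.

μ₀ = 19.2

With known observation variance, the Normal–Normal posterior has precision τ_n = τ₀ + n/σ² and mean μ_n = (τ₀μ₀ + (n/σ²)x̄)/τ_n.
Here τ₀ = 1/50.8 = 0.019685 and τ_data = 12/44.4 = 0.270270, so τ_n = 0.289955.
Rearranging for μ₀: μ₀ = (μ_n·τ_n − τ_data·x̄)/τ₀ = (-14.1695·0.289955 − 0.270270·-16.6) / 0.019685 = 0.377965/0.019685 ≈ 19.2.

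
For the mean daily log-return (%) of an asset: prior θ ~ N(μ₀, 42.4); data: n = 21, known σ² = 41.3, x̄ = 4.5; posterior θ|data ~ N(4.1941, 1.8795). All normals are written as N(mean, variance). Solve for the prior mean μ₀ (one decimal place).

With known observation variance, the Normal–Normal posterior has precision τ_n = τ₀ + n/σ² and mean μ_n = (τ₀μ₀ + (n/σ²)x̄)/τ_n.
Here τ₀ = 1/42.4 = 0.023585 and τ_data = 21/41.3 = 0.508475, so τ_n = 0.532060.
Rearranging for μ₀: μ₀ = (μ_n·τ_n − τ_data·x̄)/τ₀ = (4.1941·0.532060 − 0.508475·4.5) / 0.023585 = -0.056625/0.023585 ≈ -2.4.

μ₀ = -2.4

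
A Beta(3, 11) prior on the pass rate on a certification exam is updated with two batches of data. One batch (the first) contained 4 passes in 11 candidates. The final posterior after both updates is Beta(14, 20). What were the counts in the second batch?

Sequential conjugate updates are equivalent to a single update on the pooled data, so total successes = posterior α − prior α and total failures = posterior β − prior β.
Total across both batches: 14−3=11 passes, 20−11=9 failures.
Subtract the first batch: 11−4=7 passes and 9−7=2 failures.

7 passes and 2 failures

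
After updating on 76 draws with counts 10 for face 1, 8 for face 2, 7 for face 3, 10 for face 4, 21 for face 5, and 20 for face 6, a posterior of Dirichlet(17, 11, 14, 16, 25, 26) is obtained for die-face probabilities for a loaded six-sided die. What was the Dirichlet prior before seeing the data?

For a Dirichlet(α) prior with multinomial counts c, the posterior is Dirichlet(α + c) componentwise.
Subtract each count from the matching posterior parameter: 17−10=7, 11−8=3, 14−7=7, 16−10=6, 25−21=4, 26−20=6.

Dirichlet(7, 3, 7, 6, 4, 6)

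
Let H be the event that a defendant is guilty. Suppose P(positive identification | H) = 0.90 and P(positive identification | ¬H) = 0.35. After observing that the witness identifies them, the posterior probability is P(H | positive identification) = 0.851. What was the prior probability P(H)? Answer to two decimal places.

Bayes' rule in odds form gives O(H|E) = O(H)·[P(E|H)/P(E|¬H)], hence O(H) = O(H|E)/LR.
Posterior odds = 0.851/(1−0.851) = 5.7114. LR = 0.90/0.35 = 2.5714.
Prior odds = 5.7114/2.5714 = 2.2211, so P(H) = 2.2211/(1+2.2211) ≈ 0.69.

P(H) = 0.69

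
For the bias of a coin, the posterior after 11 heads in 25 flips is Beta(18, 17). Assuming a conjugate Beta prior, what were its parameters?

Beta(7, 3)

A Beta(a, b) prior with s successes and f failures in binomial data gives a Beta(a+s, b+f) posterior.
So a = 18 − 11 = 7 and b = 17 − 14 = 3.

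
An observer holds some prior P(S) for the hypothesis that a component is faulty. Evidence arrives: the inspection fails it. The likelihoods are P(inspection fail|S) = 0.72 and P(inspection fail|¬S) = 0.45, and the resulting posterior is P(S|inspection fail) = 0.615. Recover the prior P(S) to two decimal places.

P(S) = 0.50

In odds form, posterior odds = prior odds × likelihood ratio, so prior odds = posterior odds ÷ LR.
Posterior odds = 0.615/(1−0.615) = 1.5974. LR = 0.72/0.45 = 1.6000.
Prior odds = 1.5974/1.6000 = 0.9984, so P(S) = 0.9984/(1+0.9984) ≈ 0.50.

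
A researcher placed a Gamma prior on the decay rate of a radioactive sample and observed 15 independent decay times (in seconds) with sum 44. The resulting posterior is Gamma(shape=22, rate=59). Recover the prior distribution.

Gamma(shape=7, rate=15)

For an exponential likelihood with a Gamma(α, β) prior on the rate, n observations with total T give posterior Gamma(α+n, β+T).
So α = 22 − 15 = 7 and β = 59 − 44 = 15.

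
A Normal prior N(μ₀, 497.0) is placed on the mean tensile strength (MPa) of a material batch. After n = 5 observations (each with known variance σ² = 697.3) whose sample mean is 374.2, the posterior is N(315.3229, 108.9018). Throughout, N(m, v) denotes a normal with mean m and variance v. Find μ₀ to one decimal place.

μ₀ = 105.5

With known observation variance, the Normal–Normal posterior has precision τ_n = τ₀ + n/σ² and mean μ_n = (τ₀μ₀ + (n/σ²)x̄)/τ_n.
Here τ₀ = 1/497.0 = 0.002012 and τ_data = 5/697.3 = 0.007171, so τ_n = 0.009183.
Rearranging for μ₀: μ₀ = (μ_n·τ_n − τ_data·x̄)/τ₀ = (315.3229·0.009183 − 0.007171·374.2) / 0.002012 = 0.212222/0.002012 ≈ 105.5.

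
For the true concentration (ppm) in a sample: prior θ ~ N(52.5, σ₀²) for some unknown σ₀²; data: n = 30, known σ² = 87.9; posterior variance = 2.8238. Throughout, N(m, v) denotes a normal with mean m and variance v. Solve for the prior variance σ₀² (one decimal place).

Posterior precision equals prior precision plus data precision: 1/σ_n² = 1/σ₀² + n/σ².
So 1/σ₀² = 1/2.8238 − 30/87.9 = 0.354133 − 0.341297 = 0.012836.
Hence σ₀² = 1/0.012836 ≈ 77.9.

σ₀² = 77.9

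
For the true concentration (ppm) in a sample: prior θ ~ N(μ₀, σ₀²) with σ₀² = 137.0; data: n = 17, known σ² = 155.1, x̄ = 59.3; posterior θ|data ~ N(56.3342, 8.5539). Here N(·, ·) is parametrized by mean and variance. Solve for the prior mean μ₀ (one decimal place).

μ₀ = 11.8

The posterior mean is a precision-weighted average: μ_n = (τ₀μ₀ + τ_data·x̄)/(τ₀+τ_data), with τ₀=1/σ₀² and τ_data=n/σ².
Here τ₀ = 1/137.0 = 0.007299 and τ_data = 17/155.1 = 0.109607, so τ_n = 0.116906.
Rearranging for μ₀: μ₀ = (μ_n·τ_n − τ_data·x̄)/τ₀ = (56.3342·0.116906 − 0.109607·59.3) / 0.007299 = 0.086111/0.007299 ≈ 11.8.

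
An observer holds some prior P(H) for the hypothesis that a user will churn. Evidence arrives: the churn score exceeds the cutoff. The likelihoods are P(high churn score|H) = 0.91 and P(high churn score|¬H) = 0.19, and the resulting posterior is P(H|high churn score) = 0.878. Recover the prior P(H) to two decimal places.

P(H) = 0.60

Bayes' rule in odds form gives O(H|E) = O(H)·[P(E|H)/P(E|¬H)], hence O(H) = O(H|E)/LR.
Posterior odds = 0.878/(1−0.878) = 7.1967. LR = 0.91/0.19 = 4.7895.
Prior odds = 7.1967/4.7895 = 1.5026, so P(H) = 1.5026/(1+1.5026) ≈ 0.60.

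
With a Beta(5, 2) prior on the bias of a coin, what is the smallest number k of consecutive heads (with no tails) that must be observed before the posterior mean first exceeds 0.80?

After k heads and 0 tails the posterior is Beta(5+k, 2), with mean (5+k)/(5+2+k).
Set (5+k)/(7+k) > 0.80 and solve: k > (0.80·7 − 5)/(1 − 0.80) = 3.000.
The smallest integer exceeding 3.000 is 4, and checking k=4: (9)/(11) = 0.8182 > 0.80.

k = 4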